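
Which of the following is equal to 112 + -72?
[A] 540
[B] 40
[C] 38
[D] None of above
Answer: B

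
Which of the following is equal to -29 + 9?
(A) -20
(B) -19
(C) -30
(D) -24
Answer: A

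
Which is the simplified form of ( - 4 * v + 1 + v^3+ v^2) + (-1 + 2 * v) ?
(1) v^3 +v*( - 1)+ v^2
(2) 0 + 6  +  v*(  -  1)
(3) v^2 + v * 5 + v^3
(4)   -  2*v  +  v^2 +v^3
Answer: 4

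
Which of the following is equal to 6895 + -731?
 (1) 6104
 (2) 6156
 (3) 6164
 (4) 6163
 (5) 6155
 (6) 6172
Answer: 3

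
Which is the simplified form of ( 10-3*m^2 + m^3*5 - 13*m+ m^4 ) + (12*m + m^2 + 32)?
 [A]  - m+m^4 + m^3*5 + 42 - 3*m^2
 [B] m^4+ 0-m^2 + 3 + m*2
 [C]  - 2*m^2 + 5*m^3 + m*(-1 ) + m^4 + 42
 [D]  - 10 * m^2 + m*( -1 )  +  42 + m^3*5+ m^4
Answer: C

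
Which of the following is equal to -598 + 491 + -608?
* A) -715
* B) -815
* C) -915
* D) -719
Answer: A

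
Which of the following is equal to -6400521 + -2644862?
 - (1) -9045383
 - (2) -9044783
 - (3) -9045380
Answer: 1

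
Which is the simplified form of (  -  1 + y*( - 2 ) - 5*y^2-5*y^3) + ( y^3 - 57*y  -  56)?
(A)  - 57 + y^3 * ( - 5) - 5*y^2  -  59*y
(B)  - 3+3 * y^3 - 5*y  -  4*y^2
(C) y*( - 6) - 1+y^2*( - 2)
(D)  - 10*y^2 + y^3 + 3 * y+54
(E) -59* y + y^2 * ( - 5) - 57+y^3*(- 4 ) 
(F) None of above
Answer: E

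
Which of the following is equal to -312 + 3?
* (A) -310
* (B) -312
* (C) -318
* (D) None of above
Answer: D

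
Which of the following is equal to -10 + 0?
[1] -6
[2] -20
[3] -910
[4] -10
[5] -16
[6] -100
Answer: 4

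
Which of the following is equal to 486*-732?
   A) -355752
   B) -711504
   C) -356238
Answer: A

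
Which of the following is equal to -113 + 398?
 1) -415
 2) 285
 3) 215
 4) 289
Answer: 2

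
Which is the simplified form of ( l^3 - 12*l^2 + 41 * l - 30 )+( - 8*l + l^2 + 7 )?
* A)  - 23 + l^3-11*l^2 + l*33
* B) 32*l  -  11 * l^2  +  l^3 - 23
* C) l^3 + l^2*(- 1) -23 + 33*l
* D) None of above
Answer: A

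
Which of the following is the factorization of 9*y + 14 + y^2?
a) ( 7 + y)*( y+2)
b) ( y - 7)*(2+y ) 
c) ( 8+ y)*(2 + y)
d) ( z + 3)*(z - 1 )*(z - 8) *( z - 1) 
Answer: a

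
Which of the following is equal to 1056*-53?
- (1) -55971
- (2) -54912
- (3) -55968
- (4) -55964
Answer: 3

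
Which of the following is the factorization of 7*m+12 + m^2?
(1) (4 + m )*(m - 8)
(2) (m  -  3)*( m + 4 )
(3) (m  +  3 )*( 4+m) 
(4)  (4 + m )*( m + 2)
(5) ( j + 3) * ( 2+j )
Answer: 3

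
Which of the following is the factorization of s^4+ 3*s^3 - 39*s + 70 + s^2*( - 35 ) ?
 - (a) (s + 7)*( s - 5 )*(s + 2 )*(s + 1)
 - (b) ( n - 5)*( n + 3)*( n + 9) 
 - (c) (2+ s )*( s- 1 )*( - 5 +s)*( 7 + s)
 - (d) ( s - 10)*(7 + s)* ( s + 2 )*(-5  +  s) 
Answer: c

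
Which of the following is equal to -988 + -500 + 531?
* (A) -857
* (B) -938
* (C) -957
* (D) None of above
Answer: C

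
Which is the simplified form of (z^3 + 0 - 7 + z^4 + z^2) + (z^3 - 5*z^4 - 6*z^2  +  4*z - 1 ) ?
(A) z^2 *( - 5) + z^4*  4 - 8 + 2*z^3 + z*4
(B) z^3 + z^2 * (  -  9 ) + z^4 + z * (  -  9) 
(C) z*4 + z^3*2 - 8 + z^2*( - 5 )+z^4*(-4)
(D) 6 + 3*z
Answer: C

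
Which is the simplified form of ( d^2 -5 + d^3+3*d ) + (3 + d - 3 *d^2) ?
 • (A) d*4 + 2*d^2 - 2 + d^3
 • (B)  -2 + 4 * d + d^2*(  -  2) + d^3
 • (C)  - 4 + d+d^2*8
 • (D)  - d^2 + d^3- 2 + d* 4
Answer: B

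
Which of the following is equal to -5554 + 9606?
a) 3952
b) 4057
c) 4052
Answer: c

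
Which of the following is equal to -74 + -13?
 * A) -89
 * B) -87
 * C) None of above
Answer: B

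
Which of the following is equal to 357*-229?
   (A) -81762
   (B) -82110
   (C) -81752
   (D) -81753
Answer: D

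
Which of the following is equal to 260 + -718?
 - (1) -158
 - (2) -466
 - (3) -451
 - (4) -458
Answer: 4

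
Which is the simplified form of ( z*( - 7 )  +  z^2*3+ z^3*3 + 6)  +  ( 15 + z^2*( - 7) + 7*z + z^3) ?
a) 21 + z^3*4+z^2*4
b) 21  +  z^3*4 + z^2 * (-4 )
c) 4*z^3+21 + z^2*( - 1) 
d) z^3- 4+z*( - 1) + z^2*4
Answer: b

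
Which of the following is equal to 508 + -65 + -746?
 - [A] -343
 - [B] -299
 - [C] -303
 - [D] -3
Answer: C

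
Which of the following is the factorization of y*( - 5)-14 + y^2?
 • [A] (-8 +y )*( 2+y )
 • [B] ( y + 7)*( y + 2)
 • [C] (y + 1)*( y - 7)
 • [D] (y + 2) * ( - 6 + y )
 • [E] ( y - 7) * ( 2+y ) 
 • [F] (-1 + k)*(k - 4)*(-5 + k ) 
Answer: E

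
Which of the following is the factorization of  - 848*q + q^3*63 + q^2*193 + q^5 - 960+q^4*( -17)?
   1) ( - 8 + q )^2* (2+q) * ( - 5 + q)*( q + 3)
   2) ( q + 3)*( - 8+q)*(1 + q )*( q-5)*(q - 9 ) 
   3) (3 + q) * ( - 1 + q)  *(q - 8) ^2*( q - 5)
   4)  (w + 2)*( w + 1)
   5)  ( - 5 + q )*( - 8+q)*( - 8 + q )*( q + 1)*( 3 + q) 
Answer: 5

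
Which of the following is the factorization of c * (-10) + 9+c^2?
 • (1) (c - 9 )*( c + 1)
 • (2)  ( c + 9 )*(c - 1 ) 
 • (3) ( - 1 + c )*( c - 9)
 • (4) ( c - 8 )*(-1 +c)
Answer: 3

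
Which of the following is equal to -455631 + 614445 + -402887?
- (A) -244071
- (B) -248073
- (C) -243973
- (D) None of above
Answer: D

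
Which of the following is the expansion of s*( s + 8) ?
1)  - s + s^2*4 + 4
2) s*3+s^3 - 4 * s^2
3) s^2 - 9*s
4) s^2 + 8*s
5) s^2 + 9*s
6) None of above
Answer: 4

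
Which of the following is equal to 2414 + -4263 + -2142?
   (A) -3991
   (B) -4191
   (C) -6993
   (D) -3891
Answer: A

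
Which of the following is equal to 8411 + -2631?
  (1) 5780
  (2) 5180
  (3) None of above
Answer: 1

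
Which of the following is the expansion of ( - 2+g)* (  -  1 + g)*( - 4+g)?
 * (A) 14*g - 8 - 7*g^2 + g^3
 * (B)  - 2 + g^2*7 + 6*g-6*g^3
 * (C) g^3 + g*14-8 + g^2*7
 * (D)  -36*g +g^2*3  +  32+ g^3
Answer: A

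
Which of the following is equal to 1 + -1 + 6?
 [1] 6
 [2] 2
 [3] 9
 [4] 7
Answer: 1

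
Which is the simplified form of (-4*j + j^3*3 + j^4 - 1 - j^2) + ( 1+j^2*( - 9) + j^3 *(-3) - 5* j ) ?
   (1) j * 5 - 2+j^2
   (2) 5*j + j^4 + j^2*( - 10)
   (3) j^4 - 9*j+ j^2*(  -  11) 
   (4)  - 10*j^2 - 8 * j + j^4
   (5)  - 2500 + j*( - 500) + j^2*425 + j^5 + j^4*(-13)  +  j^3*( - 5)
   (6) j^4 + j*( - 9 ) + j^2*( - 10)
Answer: 6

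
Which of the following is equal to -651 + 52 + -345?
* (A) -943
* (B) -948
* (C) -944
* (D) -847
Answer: C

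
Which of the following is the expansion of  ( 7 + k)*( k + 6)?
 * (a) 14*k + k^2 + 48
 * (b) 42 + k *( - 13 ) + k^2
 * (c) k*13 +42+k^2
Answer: c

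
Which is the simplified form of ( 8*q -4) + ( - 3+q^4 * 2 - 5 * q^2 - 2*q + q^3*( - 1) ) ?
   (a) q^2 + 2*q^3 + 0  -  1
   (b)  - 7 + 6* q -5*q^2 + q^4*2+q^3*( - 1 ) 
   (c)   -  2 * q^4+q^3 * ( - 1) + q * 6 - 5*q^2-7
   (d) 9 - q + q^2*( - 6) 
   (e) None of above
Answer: b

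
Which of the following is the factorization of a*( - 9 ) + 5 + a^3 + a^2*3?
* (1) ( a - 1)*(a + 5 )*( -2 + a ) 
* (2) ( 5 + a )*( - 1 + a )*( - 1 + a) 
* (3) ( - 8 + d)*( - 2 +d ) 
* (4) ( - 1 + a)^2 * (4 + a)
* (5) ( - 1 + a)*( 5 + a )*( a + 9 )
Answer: 2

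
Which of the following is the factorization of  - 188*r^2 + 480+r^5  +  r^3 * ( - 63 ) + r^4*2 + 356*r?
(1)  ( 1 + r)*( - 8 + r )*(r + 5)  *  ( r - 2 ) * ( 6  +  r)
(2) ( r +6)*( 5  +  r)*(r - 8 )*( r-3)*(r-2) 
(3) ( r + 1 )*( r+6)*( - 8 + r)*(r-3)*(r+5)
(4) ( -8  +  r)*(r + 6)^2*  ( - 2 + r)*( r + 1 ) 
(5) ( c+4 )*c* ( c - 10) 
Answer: 1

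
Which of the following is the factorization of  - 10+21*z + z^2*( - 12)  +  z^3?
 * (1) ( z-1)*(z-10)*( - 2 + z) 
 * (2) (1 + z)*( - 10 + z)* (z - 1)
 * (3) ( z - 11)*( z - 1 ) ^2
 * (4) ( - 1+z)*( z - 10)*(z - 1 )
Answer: 4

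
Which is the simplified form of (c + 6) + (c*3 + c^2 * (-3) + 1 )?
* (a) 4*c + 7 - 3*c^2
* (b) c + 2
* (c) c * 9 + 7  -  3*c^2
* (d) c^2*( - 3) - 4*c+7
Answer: a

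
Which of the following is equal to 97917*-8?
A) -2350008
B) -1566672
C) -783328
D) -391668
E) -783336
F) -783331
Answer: E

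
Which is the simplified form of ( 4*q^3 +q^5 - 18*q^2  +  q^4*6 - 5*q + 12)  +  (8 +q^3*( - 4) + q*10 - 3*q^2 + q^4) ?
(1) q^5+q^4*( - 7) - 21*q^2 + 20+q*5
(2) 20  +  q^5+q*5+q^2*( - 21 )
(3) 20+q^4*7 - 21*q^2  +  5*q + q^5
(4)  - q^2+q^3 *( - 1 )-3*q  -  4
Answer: 3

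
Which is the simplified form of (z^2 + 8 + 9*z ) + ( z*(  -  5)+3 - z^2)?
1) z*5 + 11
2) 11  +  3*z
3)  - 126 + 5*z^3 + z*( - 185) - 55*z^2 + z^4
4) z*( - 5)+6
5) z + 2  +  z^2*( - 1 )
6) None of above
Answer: 6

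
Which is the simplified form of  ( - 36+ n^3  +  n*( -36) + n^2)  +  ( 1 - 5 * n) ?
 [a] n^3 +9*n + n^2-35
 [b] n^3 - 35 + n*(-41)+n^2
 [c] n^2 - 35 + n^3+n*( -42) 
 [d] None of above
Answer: b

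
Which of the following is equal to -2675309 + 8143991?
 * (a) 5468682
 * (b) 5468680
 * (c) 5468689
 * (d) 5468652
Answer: a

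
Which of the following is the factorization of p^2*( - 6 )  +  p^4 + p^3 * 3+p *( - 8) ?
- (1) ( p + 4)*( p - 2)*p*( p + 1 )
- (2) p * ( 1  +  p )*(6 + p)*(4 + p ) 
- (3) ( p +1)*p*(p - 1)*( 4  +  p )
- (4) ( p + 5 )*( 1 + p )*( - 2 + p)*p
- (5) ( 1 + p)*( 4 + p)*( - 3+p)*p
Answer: 1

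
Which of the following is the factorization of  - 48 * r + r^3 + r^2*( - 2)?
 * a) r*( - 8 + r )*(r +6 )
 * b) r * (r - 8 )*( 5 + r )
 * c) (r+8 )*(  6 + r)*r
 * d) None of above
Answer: a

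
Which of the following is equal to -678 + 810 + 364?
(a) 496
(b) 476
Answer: a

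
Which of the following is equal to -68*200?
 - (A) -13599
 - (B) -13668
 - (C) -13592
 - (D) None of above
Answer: D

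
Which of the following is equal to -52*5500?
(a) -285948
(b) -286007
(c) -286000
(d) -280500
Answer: c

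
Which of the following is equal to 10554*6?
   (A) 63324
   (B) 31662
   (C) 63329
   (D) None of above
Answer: A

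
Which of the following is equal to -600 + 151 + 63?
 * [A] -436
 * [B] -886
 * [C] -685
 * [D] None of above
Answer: D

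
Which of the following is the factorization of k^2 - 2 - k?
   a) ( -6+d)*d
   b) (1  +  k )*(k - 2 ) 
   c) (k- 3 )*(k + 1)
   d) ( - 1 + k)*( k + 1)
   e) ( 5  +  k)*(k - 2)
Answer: b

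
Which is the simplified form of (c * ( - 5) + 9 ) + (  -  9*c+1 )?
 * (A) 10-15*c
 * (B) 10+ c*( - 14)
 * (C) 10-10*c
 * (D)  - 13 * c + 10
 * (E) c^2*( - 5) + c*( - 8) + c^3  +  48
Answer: B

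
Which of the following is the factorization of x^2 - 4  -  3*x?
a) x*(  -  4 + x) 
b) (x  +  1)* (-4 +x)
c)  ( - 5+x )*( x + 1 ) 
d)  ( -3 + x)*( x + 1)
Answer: b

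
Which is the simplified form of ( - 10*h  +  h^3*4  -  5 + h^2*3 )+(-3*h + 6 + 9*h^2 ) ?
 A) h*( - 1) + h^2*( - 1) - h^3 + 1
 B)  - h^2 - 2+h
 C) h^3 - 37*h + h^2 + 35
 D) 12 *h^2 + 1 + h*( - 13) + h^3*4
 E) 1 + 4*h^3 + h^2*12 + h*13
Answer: D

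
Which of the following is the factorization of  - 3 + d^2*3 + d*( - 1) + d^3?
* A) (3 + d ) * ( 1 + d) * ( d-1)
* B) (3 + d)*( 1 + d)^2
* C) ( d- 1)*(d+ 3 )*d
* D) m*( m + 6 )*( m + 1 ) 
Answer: A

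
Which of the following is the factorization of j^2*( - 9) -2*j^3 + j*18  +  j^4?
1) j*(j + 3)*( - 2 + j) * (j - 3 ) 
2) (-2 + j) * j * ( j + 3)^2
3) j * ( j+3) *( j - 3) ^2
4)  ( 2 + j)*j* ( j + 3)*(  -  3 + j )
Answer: 1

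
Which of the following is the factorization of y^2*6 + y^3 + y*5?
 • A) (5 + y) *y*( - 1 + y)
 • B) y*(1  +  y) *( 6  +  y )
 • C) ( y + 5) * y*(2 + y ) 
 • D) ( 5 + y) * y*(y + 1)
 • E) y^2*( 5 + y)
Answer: D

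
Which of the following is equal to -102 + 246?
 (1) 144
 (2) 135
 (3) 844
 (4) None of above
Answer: 1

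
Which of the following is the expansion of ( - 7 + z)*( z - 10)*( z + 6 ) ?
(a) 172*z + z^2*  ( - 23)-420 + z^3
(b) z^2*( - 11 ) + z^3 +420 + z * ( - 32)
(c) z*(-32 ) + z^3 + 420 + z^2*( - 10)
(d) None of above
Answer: b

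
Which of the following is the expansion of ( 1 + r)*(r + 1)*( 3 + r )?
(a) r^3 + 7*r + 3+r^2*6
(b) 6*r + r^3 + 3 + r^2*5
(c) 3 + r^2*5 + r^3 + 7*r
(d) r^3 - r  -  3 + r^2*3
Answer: c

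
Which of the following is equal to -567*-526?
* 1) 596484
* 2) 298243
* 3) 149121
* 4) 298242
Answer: 4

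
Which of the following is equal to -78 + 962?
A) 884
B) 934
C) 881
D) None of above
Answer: A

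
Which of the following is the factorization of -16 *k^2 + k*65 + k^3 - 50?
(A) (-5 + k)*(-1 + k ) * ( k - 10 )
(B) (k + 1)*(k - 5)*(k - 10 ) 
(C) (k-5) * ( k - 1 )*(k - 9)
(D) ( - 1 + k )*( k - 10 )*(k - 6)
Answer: A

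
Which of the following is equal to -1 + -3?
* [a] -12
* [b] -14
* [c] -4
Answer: c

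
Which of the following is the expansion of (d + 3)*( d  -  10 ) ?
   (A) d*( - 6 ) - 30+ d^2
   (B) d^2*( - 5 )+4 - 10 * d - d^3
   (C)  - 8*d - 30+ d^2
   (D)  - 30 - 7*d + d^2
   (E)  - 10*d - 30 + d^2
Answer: D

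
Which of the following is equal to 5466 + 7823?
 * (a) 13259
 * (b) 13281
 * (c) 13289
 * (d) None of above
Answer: c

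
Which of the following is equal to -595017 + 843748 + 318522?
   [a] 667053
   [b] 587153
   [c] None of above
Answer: c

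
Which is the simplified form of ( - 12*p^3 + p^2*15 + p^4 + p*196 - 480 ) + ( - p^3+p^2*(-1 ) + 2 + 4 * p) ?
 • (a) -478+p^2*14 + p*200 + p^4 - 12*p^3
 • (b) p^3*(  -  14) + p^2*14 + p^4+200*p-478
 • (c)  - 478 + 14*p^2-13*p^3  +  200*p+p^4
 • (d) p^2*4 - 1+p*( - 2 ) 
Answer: c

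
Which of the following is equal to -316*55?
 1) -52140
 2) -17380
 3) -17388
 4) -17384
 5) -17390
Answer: 2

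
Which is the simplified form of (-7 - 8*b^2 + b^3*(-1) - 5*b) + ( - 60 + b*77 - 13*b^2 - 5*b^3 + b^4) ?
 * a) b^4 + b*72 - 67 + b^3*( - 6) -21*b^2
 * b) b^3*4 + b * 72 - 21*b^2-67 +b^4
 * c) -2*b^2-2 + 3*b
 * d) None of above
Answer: a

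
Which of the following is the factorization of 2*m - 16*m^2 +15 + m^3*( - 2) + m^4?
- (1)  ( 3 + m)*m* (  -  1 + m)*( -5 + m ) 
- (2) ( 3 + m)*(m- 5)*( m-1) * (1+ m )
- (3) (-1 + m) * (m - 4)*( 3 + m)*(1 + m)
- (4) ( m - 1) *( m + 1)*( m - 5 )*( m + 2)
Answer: 2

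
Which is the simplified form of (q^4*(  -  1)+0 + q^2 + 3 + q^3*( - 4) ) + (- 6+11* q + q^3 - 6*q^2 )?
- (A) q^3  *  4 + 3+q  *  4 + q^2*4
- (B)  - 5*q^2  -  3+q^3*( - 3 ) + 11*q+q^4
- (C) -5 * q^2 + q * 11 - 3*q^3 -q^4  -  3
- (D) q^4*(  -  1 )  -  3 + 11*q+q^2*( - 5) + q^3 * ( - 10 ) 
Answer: C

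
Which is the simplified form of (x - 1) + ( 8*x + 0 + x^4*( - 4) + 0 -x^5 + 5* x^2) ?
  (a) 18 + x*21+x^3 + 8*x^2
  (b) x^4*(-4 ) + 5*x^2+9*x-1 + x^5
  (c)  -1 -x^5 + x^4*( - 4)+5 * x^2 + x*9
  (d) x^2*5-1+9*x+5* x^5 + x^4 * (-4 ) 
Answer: c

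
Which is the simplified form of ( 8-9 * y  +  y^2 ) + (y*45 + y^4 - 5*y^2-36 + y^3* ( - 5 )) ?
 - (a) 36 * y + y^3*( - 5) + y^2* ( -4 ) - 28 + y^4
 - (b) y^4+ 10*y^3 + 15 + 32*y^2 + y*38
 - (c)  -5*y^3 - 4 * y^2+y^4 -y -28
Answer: a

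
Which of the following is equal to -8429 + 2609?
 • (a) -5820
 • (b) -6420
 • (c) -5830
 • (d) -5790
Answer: a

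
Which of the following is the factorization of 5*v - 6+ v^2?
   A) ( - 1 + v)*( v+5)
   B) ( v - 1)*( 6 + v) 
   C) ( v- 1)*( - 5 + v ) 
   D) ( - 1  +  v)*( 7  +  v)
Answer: B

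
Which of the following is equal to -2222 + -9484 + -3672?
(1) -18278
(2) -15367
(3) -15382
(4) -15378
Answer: 4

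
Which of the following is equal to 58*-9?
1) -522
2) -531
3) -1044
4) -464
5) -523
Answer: 1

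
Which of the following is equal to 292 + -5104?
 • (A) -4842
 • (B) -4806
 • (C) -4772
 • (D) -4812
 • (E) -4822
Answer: D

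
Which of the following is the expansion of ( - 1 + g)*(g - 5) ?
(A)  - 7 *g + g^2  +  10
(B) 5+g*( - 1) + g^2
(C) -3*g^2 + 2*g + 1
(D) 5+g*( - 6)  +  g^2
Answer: D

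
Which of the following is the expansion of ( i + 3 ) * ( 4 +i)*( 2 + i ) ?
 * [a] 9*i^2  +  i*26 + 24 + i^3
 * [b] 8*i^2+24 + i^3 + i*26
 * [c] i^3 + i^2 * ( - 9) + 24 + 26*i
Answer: a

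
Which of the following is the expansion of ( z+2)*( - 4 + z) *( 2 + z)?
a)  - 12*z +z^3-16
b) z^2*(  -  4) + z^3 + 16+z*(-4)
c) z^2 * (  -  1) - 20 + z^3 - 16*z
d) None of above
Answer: a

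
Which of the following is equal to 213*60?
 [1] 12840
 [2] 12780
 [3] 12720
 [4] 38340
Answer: 2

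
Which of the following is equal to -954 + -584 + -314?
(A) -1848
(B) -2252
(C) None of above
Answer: C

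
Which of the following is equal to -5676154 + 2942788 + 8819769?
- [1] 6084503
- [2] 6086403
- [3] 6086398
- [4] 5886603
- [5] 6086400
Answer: 2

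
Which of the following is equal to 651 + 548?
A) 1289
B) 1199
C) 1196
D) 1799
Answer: B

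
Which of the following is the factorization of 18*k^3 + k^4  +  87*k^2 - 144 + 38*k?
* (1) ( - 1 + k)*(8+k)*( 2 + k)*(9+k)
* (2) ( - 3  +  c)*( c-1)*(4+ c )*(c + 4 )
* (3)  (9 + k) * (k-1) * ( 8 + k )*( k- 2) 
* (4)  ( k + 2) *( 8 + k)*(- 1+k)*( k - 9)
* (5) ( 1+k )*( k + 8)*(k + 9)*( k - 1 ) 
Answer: 1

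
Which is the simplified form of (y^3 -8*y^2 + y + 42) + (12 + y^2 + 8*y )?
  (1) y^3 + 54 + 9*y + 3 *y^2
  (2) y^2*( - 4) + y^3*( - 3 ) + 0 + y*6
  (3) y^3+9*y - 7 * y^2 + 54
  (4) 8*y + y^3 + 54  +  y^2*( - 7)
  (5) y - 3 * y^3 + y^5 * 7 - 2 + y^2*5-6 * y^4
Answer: 3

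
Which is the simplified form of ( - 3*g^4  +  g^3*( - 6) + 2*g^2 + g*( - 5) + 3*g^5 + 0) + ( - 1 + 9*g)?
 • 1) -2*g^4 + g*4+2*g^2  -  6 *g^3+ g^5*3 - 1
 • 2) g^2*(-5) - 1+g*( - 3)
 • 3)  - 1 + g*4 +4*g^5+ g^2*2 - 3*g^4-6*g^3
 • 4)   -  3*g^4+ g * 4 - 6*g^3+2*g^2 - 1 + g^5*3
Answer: 4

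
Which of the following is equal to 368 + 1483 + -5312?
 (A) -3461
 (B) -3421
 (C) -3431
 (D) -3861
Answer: A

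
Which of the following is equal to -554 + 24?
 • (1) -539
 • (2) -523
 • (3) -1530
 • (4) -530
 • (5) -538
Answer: 4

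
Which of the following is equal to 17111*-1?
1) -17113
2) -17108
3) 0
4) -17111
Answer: 4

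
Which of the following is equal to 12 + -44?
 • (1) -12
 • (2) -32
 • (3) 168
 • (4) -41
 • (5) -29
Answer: 2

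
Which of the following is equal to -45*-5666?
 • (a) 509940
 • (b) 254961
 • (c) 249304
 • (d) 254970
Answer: d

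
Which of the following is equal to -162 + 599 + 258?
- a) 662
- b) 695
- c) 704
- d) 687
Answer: b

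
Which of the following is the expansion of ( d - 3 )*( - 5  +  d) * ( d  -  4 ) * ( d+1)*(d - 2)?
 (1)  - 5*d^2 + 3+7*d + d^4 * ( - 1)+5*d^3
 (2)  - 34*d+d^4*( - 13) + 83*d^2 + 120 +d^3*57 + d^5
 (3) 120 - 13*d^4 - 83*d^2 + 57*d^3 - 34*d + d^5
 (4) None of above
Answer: 3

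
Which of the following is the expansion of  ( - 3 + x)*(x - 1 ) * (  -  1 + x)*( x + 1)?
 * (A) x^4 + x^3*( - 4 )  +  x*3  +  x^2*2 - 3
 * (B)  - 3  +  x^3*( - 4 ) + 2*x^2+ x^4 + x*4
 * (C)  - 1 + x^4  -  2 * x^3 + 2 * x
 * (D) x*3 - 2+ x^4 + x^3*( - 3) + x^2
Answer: B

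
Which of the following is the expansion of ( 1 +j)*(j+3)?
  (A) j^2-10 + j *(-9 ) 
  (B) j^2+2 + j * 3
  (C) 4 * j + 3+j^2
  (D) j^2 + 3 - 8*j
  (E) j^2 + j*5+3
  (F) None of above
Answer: C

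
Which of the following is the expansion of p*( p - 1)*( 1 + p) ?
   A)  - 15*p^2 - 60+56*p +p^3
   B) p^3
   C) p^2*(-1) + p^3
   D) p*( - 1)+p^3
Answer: D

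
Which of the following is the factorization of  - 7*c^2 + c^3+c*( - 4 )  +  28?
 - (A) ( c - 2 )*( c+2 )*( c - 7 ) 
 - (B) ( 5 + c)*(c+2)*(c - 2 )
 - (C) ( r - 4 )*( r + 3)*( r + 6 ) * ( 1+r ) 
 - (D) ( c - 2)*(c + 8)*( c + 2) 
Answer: A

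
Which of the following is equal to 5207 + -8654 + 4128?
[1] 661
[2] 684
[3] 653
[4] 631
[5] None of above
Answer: 5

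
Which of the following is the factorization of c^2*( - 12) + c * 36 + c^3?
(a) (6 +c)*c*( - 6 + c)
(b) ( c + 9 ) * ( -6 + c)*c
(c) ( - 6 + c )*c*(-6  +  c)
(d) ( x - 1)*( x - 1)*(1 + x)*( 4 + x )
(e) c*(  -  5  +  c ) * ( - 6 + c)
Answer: c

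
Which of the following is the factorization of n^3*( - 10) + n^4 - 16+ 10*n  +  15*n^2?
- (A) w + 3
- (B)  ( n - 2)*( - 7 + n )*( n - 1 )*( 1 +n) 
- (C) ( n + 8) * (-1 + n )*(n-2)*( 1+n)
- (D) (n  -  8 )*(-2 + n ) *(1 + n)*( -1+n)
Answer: D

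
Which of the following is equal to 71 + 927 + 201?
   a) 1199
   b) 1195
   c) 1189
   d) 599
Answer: a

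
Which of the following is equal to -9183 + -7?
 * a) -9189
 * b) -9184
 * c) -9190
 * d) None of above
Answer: c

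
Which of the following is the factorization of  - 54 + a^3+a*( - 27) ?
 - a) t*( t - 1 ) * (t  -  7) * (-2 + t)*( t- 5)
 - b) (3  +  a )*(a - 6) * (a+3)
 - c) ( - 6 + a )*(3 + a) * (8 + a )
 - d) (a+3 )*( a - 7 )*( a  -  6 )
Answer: b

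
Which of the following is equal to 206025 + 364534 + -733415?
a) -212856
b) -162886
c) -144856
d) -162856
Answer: d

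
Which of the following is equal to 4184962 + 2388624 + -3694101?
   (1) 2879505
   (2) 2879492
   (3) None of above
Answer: 3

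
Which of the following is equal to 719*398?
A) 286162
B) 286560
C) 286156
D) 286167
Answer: A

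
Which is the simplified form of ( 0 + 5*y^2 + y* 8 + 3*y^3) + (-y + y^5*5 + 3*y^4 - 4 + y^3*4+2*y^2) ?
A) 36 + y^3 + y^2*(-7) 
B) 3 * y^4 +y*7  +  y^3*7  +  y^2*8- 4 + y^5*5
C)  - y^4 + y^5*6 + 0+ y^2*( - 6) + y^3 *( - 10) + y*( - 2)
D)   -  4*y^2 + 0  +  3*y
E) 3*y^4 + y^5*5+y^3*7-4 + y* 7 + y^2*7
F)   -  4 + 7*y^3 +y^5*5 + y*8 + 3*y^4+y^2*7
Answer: E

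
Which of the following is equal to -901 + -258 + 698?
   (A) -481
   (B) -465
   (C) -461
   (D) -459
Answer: C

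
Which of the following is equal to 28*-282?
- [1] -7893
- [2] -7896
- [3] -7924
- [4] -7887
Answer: 2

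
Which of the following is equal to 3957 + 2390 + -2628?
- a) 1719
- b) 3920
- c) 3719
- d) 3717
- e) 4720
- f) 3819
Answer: c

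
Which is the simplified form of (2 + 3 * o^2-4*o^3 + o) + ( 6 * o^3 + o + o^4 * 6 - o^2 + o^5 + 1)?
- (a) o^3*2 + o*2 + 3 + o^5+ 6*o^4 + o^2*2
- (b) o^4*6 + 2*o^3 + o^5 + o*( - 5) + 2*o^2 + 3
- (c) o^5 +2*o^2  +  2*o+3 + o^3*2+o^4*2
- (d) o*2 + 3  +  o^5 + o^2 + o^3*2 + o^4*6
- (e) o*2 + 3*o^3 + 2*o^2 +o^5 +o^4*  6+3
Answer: a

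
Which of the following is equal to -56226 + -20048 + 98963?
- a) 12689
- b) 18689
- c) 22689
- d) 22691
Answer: c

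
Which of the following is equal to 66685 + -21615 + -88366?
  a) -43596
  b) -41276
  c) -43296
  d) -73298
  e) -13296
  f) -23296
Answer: c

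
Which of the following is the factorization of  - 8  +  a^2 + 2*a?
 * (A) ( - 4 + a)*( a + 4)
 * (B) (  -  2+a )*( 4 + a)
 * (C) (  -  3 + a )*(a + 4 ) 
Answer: B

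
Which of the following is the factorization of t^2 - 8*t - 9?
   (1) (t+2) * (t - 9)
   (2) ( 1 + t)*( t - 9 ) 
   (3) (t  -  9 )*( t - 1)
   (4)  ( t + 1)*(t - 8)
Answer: 2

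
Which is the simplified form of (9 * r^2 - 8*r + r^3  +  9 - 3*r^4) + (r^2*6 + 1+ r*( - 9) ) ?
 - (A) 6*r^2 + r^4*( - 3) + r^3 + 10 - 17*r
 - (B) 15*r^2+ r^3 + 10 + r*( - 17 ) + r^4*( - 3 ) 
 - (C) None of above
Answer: B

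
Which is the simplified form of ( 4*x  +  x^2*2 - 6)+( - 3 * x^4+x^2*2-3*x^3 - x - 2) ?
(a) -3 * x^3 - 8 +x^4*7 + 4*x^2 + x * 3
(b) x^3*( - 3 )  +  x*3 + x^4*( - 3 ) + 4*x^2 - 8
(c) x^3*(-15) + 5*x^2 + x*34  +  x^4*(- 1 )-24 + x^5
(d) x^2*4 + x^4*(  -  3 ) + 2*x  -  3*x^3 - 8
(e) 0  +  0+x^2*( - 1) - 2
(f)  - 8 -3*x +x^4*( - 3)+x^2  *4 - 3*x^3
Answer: b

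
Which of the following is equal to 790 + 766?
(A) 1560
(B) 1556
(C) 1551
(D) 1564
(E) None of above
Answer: B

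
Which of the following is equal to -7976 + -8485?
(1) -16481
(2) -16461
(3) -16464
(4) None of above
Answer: 2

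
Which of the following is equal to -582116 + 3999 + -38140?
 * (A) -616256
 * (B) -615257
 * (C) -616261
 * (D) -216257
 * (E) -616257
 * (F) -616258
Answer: E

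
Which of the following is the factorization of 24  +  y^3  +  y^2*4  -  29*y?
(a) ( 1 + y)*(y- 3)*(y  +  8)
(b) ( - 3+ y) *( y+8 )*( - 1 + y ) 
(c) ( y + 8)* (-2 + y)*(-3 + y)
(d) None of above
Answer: b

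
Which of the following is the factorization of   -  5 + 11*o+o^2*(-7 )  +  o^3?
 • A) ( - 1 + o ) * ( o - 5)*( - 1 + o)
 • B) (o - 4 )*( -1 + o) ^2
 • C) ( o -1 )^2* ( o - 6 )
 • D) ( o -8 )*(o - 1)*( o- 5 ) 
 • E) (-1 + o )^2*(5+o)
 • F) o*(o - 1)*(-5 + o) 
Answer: A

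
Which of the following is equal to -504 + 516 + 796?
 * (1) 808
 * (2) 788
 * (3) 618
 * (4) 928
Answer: 1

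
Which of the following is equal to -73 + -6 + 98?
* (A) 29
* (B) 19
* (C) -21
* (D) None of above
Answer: B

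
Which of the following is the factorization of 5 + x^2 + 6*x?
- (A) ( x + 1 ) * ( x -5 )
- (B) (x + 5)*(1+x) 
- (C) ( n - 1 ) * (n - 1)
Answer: B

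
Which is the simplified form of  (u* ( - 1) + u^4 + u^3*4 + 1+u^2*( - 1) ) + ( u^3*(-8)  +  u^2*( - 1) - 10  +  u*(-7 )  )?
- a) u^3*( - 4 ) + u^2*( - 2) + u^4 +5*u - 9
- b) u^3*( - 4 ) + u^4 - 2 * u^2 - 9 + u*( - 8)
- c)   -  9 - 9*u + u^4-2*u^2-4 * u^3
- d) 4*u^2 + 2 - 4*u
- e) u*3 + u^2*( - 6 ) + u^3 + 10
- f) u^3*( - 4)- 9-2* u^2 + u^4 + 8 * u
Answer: b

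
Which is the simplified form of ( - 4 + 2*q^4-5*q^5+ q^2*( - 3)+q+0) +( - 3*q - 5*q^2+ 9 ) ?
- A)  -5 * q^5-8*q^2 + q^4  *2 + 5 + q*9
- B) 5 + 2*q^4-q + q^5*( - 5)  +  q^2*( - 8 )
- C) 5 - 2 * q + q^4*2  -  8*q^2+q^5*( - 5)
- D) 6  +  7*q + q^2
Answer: C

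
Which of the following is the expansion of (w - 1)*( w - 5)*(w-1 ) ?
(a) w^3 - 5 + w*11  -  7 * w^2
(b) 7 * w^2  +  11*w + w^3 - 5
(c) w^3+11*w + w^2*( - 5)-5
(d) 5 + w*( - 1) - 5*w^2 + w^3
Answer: a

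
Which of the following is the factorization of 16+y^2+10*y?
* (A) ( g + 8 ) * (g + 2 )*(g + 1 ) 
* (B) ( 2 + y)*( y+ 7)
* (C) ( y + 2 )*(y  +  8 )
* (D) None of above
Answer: C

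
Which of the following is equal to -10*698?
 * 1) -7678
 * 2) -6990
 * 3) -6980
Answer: 3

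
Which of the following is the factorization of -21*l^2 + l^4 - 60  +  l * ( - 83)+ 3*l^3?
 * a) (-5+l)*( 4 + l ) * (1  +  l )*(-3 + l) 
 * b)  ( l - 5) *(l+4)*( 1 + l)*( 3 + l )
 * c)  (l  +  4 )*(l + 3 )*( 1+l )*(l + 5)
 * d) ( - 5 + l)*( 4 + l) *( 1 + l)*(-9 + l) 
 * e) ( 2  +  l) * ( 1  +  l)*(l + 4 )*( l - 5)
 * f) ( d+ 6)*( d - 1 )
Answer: b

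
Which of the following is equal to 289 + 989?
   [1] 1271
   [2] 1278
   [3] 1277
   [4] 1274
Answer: 2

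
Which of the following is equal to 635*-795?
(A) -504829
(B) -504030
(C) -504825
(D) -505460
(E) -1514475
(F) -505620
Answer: C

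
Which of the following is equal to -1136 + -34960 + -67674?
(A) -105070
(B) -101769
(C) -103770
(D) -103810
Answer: C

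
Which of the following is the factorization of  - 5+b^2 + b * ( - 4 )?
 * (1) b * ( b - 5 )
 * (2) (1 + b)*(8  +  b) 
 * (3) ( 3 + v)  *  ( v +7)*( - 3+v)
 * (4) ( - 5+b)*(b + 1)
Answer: 4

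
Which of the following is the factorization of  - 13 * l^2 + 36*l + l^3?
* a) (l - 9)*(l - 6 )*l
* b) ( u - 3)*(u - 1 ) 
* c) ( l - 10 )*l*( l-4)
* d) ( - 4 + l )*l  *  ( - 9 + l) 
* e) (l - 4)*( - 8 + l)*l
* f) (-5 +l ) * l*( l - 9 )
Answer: d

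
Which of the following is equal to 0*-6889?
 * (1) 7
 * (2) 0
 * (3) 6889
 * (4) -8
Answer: 2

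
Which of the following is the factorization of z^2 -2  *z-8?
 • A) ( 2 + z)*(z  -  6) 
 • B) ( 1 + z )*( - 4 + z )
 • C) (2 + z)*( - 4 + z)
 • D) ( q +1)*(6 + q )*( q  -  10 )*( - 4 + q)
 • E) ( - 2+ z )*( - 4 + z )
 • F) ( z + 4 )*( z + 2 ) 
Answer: C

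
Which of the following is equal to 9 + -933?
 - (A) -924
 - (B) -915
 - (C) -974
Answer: A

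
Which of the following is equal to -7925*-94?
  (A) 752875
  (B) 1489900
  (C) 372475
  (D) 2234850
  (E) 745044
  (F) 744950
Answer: F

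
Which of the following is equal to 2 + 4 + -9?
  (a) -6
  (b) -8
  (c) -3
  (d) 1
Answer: c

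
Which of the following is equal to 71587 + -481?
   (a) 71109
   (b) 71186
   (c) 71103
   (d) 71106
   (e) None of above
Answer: d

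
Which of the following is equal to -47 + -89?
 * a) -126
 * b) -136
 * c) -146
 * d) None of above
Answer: b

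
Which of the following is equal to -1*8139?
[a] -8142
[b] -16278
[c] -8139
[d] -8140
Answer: c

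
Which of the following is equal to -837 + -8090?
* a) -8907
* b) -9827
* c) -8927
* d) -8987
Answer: c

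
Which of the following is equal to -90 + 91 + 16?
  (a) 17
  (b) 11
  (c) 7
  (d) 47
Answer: a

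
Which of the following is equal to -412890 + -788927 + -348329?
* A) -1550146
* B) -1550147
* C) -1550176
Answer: A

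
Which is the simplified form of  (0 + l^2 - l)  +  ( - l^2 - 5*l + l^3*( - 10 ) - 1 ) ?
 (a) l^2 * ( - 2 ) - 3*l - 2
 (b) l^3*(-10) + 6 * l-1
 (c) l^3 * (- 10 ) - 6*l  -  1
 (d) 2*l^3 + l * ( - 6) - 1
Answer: c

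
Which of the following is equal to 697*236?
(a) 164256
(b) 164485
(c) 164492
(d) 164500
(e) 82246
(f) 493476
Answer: c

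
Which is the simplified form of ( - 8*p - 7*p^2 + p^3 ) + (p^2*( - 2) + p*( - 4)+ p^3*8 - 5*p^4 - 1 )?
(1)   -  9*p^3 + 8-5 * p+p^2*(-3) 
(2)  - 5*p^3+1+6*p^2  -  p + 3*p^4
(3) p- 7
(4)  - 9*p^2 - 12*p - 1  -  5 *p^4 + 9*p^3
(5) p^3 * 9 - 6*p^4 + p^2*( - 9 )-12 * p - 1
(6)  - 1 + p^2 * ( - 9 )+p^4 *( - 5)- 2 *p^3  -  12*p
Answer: 4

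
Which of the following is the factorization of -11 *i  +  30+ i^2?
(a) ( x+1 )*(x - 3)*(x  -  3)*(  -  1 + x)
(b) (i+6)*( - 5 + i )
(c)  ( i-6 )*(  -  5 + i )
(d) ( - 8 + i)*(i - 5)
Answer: c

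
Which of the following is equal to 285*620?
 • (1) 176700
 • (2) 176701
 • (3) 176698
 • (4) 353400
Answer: 1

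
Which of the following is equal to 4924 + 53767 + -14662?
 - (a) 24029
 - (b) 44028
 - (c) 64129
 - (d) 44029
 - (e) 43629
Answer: d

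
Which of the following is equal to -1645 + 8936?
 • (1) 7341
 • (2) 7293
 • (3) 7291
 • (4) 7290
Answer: 3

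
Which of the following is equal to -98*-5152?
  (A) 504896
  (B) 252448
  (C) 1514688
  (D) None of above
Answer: A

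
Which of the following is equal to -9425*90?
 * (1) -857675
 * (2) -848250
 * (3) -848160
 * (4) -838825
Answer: 2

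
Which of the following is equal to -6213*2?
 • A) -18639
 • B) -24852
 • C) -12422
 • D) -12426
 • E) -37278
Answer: D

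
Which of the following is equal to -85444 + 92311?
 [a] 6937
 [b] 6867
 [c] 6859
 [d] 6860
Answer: b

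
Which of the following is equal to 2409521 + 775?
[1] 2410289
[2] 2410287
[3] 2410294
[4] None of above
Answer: 4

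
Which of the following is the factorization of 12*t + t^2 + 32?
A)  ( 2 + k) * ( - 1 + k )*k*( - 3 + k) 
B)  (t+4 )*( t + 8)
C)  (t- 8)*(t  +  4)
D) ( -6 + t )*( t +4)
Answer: B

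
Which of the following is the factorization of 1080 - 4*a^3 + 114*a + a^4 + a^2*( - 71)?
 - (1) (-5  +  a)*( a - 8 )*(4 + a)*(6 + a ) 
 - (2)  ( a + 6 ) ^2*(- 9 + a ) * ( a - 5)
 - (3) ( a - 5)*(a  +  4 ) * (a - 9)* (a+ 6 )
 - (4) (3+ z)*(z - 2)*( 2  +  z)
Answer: 3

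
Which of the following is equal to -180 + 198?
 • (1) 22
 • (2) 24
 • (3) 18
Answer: 3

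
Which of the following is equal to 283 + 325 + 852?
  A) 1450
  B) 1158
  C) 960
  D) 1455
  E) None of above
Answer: E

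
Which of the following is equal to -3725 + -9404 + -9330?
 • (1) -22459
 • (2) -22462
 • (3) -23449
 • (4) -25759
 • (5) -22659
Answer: 1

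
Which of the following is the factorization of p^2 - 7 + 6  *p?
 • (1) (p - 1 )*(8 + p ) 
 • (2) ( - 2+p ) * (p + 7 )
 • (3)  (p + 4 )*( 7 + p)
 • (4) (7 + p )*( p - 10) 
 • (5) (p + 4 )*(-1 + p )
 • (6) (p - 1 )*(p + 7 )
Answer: 6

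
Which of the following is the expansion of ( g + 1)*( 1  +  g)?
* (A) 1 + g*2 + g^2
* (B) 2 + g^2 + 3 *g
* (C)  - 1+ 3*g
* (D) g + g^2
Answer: A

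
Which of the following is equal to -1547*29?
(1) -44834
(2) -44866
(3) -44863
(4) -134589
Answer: 3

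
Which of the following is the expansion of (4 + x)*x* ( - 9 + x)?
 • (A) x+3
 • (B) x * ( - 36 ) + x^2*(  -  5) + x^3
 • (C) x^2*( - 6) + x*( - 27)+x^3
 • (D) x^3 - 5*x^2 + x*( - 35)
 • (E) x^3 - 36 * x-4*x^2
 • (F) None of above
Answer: B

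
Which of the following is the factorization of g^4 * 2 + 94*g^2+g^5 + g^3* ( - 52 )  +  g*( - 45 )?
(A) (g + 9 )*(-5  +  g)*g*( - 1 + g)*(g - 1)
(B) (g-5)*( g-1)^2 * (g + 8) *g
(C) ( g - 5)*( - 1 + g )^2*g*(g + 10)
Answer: A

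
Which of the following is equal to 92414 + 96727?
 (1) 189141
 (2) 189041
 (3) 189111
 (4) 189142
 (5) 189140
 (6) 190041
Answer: 1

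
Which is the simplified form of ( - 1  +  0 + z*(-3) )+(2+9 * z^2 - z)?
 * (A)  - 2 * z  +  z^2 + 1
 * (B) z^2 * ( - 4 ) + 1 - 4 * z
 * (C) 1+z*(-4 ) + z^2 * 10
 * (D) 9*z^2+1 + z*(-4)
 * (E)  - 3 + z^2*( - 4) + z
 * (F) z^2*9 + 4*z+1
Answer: D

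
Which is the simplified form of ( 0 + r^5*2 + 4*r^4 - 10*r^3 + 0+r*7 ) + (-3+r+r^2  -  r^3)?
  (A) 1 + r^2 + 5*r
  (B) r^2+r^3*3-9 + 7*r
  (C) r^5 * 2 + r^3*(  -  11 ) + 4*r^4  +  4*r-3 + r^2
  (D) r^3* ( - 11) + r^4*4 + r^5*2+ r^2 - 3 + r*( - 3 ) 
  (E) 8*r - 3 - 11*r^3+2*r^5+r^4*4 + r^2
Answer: E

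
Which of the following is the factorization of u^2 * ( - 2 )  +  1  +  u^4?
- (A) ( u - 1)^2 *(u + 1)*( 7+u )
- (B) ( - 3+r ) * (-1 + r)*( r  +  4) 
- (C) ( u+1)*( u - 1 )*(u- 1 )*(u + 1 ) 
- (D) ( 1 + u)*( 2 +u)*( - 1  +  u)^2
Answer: C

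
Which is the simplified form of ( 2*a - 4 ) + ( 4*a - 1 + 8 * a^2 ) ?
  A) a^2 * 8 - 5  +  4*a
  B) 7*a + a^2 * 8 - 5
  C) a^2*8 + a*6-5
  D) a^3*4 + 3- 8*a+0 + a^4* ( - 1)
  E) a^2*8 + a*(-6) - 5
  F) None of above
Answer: C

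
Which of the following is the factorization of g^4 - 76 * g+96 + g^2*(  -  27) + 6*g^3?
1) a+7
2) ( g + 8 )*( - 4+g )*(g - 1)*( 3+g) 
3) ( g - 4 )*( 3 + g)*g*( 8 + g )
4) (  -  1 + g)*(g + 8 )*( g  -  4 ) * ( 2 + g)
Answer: 2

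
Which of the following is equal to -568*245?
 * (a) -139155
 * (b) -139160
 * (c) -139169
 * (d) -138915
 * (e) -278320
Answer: b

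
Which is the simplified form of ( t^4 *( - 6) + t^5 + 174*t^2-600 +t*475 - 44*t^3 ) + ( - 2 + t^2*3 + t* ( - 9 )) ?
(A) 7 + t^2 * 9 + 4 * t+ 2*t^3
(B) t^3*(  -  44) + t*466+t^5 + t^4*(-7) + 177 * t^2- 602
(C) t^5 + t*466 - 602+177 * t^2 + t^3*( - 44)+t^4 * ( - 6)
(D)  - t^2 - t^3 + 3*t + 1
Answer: C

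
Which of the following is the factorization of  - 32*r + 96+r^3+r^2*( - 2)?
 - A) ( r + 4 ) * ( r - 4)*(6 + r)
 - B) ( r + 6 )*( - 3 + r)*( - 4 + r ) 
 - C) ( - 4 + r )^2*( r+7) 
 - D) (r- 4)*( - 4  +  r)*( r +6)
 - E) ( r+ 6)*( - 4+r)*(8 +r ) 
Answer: D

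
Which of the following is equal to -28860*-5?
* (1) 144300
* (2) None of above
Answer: 1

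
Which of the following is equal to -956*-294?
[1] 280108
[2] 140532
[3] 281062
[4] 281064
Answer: 4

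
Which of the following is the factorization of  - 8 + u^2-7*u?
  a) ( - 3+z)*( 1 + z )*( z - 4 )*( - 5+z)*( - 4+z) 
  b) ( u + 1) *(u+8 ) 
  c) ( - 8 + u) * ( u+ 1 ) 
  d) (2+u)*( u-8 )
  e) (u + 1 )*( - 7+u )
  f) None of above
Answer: c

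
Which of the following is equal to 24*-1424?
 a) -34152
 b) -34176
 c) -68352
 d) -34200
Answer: b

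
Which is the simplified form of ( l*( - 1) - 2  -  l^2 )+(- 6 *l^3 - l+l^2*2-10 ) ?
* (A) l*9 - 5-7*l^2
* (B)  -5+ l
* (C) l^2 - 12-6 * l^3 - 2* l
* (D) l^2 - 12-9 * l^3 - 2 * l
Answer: C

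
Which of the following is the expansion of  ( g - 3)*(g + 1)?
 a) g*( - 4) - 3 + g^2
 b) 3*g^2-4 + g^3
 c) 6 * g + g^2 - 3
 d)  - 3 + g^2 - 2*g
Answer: d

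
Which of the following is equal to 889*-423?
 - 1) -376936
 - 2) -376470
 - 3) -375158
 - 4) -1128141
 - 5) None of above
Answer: 5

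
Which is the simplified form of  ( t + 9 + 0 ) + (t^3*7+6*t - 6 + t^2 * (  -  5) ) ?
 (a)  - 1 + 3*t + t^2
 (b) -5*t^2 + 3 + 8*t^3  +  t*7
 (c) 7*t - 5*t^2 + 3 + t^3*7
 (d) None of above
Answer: c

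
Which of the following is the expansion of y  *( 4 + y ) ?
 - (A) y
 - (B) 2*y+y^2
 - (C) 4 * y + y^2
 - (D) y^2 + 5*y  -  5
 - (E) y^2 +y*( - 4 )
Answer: C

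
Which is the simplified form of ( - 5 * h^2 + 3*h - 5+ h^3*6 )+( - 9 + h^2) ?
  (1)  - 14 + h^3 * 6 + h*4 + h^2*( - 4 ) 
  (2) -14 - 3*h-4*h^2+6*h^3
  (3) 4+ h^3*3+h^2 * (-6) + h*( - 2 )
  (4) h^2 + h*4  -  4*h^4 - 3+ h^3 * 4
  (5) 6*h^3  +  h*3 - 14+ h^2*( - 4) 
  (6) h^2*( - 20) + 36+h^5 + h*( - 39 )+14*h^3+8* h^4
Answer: 5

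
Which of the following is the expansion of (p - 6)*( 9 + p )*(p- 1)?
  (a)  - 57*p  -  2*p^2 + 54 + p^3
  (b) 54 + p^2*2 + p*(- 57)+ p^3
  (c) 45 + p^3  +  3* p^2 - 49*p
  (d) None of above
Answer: b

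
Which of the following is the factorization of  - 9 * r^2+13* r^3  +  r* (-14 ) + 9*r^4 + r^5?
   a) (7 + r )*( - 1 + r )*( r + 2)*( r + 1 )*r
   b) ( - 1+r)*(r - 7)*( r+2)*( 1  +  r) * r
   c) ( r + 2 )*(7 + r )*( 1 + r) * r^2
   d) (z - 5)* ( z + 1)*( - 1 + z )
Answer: a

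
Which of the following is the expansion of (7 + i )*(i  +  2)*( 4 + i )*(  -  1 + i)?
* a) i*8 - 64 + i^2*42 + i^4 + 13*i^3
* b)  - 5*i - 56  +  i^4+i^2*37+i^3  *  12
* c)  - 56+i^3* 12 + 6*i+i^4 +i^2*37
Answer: c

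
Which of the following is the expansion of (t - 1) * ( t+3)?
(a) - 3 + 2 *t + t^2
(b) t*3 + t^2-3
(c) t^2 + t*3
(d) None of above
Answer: a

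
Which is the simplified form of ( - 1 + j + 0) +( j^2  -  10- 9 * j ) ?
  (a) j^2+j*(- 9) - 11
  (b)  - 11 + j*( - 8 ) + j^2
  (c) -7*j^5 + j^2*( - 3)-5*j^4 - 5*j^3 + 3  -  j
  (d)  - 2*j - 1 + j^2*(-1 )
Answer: b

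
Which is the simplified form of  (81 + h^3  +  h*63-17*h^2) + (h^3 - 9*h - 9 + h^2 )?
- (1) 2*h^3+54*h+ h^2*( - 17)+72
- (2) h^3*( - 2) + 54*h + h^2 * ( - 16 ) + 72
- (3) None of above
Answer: 3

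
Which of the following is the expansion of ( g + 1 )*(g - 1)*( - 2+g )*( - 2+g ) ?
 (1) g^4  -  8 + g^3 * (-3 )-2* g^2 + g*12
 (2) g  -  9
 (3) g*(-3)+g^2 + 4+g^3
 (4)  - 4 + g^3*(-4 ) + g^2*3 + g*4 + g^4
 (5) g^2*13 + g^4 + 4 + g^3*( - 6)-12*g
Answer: 4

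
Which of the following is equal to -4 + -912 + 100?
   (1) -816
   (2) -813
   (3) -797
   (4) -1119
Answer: 1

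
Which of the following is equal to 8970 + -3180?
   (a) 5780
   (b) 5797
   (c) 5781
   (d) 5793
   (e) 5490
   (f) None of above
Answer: f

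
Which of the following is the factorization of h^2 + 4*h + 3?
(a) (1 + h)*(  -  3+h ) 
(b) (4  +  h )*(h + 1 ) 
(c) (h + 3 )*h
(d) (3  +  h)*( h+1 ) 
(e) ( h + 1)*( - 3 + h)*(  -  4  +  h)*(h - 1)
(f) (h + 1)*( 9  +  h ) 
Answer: d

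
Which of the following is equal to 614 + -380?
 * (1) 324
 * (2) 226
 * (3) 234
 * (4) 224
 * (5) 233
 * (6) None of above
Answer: 3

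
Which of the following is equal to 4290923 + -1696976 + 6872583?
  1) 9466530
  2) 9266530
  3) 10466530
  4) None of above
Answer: 1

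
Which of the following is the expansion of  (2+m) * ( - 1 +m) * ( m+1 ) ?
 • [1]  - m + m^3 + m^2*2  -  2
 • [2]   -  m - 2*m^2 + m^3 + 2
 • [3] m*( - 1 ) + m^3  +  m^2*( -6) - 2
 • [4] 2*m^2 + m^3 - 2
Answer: 1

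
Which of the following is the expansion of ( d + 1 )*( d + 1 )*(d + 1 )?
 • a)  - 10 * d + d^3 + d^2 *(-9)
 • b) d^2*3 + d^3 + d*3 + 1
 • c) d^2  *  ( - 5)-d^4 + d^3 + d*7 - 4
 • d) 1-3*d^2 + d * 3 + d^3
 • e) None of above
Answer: b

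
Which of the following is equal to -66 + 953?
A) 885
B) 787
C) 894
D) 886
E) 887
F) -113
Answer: E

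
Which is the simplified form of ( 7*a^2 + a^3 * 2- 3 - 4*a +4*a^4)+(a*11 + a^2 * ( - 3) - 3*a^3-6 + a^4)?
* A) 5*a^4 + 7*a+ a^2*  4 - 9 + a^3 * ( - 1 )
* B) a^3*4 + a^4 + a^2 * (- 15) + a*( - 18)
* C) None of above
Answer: A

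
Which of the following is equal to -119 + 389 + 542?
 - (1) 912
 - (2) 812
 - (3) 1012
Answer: 2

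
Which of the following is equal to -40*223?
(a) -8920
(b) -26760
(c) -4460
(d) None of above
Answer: a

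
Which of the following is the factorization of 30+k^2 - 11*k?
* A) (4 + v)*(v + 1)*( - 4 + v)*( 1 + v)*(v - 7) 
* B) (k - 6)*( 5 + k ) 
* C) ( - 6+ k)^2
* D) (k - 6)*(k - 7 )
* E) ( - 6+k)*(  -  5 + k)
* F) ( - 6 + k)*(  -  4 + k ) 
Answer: E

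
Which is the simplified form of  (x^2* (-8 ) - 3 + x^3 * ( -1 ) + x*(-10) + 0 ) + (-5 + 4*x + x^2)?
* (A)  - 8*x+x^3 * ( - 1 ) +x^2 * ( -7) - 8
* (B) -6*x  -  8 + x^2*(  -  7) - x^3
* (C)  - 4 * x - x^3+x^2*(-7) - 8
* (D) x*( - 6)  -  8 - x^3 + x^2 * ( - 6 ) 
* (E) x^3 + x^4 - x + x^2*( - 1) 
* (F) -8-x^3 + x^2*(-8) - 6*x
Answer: B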